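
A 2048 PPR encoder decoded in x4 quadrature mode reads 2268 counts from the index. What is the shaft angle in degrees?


angle = counts * 360 / (PPR*4) = 2268 * 360 / 8192 = 99.6680

99.6680 degrees


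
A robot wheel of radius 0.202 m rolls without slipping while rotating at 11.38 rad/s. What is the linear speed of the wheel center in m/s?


v = omega * r = 11.38 * 0.202 = 2.2988

2.2988 m/s


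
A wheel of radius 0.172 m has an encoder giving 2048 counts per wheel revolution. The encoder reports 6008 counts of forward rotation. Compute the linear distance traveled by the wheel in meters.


revs = 6008/2048 = 2.933594
d = revs * 2*pi*r = 2.933594 * 2*pi*0.172 = 3.1704

3.1704 m


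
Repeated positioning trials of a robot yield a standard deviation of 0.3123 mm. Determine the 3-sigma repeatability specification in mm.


repeatability = 3*sigma = 3*0.3123 = 0.9369

0.9369 mm


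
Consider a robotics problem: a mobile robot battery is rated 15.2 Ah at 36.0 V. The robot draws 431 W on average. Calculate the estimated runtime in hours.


E = 15.2*36.0 = 547.2000 Wh
t = E/P = 547.2000/431 = 1.2696

1.2696 hours


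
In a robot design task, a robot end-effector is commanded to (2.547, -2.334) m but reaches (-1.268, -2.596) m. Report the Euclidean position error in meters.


dx = -1.268 - (2.547) = -3.8150, dy = -2.596 - (-2.334) = -0.2620
err = sqrt(14.554225 + 0.068644) = 3.8240

3.8240 m


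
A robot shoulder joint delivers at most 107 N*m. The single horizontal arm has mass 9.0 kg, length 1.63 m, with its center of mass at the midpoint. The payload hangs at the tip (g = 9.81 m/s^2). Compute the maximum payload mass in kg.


tau_arm = m_arm*g*(L/2) = 9.0*9.81*1.63/2 = 71.9564 N*m
tau_payload = tau_max - tau_arm = 107 - 71.9564 = 35.0436
m_payload = tau_payload / (g*L) = 35.0436 / (9.81*1.63) = 2.1916

2.1916 kg


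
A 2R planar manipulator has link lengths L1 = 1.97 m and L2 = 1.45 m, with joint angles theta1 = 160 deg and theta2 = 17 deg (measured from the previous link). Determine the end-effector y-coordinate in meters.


y = L1*sin(th1) + L2*sin(th1+th2) = 1.97*sin(160 deg) + 1.45*sin(177 deg) = 0.7497

0.7497 m


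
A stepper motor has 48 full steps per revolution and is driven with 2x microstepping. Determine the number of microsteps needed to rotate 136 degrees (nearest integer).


step_size = 360/(48*2) = 360/96 = 3.750000 deg
n = 136/(360/96) = 136*96/360 = 36.2667 -> 36

36 steps


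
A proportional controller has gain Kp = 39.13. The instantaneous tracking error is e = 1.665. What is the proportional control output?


u_P = Kp * e = 39.13 * 1.665 = 65.1515

65.1515


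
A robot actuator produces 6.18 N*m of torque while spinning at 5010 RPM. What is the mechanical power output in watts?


omega = 5010 * 2*pi/60 = 524.645973 rad/s
P = tau * omega = 6.18 * 524.645973 = 3242.3121

3242.3121 W


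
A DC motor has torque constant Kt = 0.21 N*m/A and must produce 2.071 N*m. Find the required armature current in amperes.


I = tau / Kt = 2.071/0.21 = 9.8619

9.8619 A


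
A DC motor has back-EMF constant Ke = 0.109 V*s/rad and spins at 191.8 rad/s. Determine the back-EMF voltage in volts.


V_emf = Ke * omega = 0.109*191.8 = 20.9062

20.9062 V


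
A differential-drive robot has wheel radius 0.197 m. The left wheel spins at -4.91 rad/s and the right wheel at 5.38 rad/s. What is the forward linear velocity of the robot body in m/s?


v = r*(wR + wL)/2 = 0.197*(5.38 + -4.91)/2 = 0.0463

0.0463 m/s


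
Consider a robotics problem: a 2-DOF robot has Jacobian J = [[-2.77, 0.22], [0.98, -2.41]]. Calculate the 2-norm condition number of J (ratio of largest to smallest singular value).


JJ^T eigenvalues: trace(JJ^T) = 14.4898, det(JJ^T) = det(J)^2 = 41.73289201
s_max^2 = (14.4898 + sqrt(43.02273600))/2 = 10.52448595
s_min^2 = (14.4898 - sqrt(43.02273600))/2 = 3.96531405
kappa = s_max/s_min = sqrt(10.52448595/3.96531405) = 1.6292

1.6292


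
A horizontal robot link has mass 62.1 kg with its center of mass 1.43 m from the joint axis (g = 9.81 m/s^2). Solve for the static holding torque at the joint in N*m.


tau = m*g*L = 62.1 * 9.81 * 1.43 = 871.1574

871.1574 N*m


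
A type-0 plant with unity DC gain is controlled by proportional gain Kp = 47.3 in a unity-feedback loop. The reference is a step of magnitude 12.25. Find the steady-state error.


e_ss = R/(1 + Kp) = 12.25/(1 + 47.3) = 12.25/48.3000 = 0.2536

0.2536


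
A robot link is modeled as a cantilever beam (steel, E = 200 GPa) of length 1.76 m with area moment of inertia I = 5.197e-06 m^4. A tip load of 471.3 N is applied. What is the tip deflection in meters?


delta = F*L^3/(3*E*I) = 471.3*1.76^3/(3*2.000e+11*5.197e-06)
      = 2569.4220288/3118200 = 8.2401e-04

8.2401e-04 m


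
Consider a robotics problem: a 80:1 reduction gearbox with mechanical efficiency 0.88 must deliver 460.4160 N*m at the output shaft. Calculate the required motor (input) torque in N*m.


tau_in = tau_out / (N * eta) = 460.4160 / (80 * 0.88) = 6.5400

6.5400 N*m


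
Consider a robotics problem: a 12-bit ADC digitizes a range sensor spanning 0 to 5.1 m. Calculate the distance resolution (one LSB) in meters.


res = range / 2^n = 5.1/2^12 = 5.1/4096 = 0.0012

0.0012 m


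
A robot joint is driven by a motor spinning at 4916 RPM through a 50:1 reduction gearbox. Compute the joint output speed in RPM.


omega_joint = omega_motor / N = 4916 / 50 = 98.3200

98.3200 RPM


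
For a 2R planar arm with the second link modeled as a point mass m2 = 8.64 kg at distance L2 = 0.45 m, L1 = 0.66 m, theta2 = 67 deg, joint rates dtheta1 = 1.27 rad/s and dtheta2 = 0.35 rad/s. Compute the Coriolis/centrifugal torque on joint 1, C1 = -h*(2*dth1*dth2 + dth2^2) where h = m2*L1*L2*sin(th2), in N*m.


h = m2*L1*L2*sin(th2) = 8.64*0.66*0.45*sin(67 deg) = 2.362089
C1 = -h*(2*1.27*0.35 + 0.35^2) = -2.362089*1.0115 = -2.3893

-2.3893 N*m


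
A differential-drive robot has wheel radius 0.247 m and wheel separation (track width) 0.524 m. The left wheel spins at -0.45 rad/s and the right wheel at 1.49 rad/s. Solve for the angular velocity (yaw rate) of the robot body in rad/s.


omega = r*(wR - wL)/L = 0.247*(1.49 - (-0.45))/0.524 = 0.9145

0.9145 rad/s


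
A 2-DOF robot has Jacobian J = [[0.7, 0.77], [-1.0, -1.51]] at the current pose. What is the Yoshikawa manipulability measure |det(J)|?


det(J) = 0.7*-1.51 - (0.77)*(-1.0) = -0.2870
|det(J)| = 0.2870

0.2870


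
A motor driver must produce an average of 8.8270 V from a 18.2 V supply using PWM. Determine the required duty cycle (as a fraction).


D = V_avg/V_supply = 8.8270/18.2 = 0.4850

0.4850


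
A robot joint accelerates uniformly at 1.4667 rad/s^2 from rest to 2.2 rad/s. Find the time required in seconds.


t = delta_omega / alpha = 2.2 / 1.4667 = 1.5000

1.5000 s


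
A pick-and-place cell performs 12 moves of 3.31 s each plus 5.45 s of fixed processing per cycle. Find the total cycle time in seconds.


T = 12*3.31 + 5.45 = 45.1700

45.1700 s


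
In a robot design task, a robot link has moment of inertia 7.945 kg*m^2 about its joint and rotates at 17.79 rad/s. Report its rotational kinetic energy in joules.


KE = (1/2)*I*omega^2 = 0.5*7.945*17.79^2 = 1257.2331

1257.2331 J


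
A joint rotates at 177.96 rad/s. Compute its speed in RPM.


RPM = 177.96 * 60/(2*pi) = 1699.3928

1699.3928 RPM


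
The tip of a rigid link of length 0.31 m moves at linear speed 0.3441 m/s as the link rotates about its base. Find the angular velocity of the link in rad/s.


omega = v / L = 0.3441 / 0.31 = 1.1100

1.1100 rad/s


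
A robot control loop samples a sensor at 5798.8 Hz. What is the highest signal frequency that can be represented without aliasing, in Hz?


f_max = f_s/2 = 5798.8/2 = 2899.4000

2899.4000 Hz


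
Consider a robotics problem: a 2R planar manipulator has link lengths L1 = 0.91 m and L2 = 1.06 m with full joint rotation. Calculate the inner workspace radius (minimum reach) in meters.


r_min = |L1 - L2| = |0.91 - 1.06| = 0.1500

0.1500 m


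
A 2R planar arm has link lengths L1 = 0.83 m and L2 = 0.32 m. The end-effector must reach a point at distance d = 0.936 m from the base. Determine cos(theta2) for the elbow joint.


cos(th2) = (d^2 - L1^2 - L2^2)/(2*L1*L2) = (0.936^2 - 0.83^2 - 0.32^2)/(2*0.83*0.32) = 0.1596

0.1596


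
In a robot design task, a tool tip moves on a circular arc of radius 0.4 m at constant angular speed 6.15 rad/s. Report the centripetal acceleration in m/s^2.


a_c = omega^2 * r = 6.15^2 * 0.4 = 15.1290

15.1290 m/s^2


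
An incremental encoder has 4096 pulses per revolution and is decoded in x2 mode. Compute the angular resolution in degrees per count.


resolution = 360 / (PPR * 2) = 360 / 8192 = 0.0439

0.0439 degrees


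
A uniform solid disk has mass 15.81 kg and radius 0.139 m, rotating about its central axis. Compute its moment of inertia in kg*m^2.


I = (1/2)*m*R^2 = 0.5*15.81*0.139^2 = 0.1527

0.1527 kg*m^2


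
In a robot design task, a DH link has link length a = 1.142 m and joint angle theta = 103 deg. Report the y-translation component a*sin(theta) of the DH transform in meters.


a*sin(theta) = 1.142*sin(103 deg) = 1.1127

1.1127 m


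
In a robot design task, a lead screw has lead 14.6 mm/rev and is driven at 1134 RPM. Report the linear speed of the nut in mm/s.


v = lead * (RPM/60) = 14.6*1134/60 = 275.9400

275.9400 mm/s


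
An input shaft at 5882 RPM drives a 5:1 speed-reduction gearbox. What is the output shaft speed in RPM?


omega_out = omega_in / N = 5882 / 5 = 1176.4000

1176.4000 RPM


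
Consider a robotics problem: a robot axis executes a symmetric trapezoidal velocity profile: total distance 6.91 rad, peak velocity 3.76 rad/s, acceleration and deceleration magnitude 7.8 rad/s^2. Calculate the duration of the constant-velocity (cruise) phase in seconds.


t_acc = v/a = 0.482051 s, d_acc = v^2/(2a) = 0.906256 rad each
d_cruise = 6.91 - 2*0.906256 = 5.097488 rad
t_cruise = d_cruise/v = 5.097488/3.76 = 1.3557

1.3557 s


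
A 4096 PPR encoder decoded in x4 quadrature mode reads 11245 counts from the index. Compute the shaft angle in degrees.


angle = counts * 360 / (PPR*4) = 11245 * 360 / 16384 = 247.0825

247.0825 degrees


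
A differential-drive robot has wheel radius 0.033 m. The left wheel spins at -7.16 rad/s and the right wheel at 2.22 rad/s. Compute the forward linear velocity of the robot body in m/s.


v = r*(wR + wL)/2 = 0.033*(2.22 + -7.16)/2 = -0.0815

-0.0815 m/s


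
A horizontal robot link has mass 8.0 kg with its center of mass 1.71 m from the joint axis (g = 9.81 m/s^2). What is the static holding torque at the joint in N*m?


tau = m*g*L = 8.0 * 9.81 * 1.71 = 134.2008

134.2008 N*m


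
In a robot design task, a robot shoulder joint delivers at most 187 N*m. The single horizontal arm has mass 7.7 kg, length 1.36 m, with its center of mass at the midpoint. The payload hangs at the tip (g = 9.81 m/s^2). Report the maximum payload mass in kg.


tau_arm = m_arm*g*(L/2) = 7.7*9.81*1.36/2 = 51.3652 N*m
tau_payload = tau_max - tau_arm = 187 - 51.3652 = 135.6348
m_payload = tau_payload / (g*L) = 135.6348 / (9.81*1.36) = 10.1663

10.1663 kg


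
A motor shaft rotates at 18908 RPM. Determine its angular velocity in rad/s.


omega = 18908 * 2*pi/60 = 1980.0411

1980.0411 rad/s


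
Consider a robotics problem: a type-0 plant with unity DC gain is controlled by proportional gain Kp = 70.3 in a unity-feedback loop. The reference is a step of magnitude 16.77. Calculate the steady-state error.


e_ss = R/(1 + Kp) = 16.77/(1 + 70.3) = 16.77/71.3000 = 0.2352

0.2352


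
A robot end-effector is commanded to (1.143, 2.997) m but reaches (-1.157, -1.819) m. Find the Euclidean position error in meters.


dx = -1.157 - (1.143) = -2.3000, dy = -1.819 - (2.997) = -4.8160
err = sqrt(5.290000 + 23.193856) = 5.3370

5.3370 m


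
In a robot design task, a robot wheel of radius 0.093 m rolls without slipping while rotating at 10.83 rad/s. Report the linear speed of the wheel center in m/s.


v = omega * r = 10.83 * 0.093 = 1.0072

1.0072 m/s


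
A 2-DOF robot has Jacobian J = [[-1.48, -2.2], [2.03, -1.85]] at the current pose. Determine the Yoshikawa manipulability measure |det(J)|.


det(J) = -1.48*-1.85 - (-2.2)*(2.03) = 7.2040
|det(J)| = 7.2040

7.2040


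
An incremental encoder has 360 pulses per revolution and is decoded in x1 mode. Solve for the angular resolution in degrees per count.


resolution = 360 / (PPR * 1) = 360 / 360 = 1.0000

1.0000 degrees


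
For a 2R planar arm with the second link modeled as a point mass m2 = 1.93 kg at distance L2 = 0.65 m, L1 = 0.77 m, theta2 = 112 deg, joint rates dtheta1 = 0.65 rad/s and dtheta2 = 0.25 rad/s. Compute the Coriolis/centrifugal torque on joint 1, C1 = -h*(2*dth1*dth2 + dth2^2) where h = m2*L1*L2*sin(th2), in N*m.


h = m2*L1*L2*sin(th2) = 1.93*0.77*0.65*sin(112 deg) = 0.895627
C1 = -h*(2*0.65*0.25 + 0.25^2) = -0.895627*0.3875 = -0.3471

-0.3471 N*m


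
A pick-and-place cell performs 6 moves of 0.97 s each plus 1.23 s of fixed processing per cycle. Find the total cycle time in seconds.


T = 6*0.97 + 1.23 = 7.0500

7.0500 s


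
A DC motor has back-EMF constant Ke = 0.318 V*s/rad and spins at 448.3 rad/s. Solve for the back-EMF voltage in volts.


V_emf = Ke * omega = 0.318*448.3 = 142.5594

142.5594 V


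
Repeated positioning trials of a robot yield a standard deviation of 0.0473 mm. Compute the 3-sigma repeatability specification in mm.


repeatability = 3*sigma = 3*0.0473 = 0.1419

0.1419 mm


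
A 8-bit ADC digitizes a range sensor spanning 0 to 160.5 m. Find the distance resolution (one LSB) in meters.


res = range / 2^n = 160.5/2^8 = 160.5/256 = 0.6270

0.6270 m


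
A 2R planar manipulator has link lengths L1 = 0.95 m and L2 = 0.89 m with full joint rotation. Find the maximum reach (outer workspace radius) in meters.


r_max = L1 + L2 = 0.95 + 0.89 = 1.8400

1.8400 m


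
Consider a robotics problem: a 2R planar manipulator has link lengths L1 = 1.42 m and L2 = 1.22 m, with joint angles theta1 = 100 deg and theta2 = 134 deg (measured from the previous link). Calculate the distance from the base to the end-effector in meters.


x = L1*cos(th1) + L2*cos(th1+th2) = -0.963678
y = L1*sin(th1) + L2*sin(th1+th2) = 0.411426
d = sqrt(x^2 + y^2) = sqrt(0.928675 + 0.169271) = 1.0478

1.0478 m


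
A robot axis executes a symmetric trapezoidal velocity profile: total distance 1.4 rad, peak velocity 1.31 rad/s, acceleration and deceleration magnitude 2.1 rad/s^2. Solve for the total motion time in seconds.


t_acc = v/a = 1.31/2.1 = 0.623810 s
d_acc = v^2/(2a) = 0.408595 rad (each ramp)
d_cruise = 1.4 - 2*0.408595 = 0.582810 rad
t_cruise = 0.582810/1.31 = 0.444893 s
t_total = 2*0.623810 + 0.444893 = 1.6925

1.6925 s


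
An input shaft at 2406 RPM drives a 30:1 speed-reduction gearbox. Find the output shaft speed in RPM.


omega_out = omega_in / N = 2406 / 30 = 80.2000

80.2000 RPM


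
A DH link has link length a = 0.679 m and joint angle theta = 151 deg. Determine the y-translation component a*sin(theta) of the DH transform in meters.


a*sin(theta) = 0.679*sin(151 deg) = 0.3292

0.3292 m


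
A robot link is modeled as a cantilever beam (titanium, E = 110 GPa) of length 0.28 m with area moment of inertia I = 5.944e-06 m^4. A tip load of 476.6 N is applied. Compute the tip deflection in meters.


delta = F*L^3/(3*E*I) = 476.6*0.28^3/(3*1.100e+11*5.944e-06)
      = 10.4623232/1961520 = 5.3338e-06

5.3338e-06 m


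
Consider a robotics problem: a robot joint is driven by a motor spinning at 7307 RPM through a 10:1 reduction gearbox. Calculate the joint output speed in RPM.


omega_joint = omega_motor / N = 7307 / 10 = 730.7000

730.7000 RPM


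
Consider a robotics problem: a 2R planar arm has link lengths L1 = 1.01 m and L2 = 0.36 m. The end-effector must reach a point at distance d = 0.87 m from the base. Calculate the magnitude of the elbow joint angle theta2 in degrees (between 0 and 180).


cos(th2) = (d^2 - L1^2 - L2^2)/(2*L1*L2) = (0.87^2 - 1.01^2 - 0.36^2)/(2*1.01*0.36) = -0.54015402
th2 = acos(-0.54015402) = 122.6941 deg

122.6941 degrees


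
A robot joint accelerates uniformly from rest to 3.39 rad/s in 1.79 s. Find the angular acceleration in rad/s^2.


alpha = delta_omega / t = 3.39 / 1.79 = 1.8939

1.8939 rad/s^2


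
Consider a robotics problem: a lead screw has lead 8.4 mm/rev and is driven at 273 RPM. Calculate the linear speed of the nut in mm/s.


v = lead * (RPM/60) = 8.4*273/60 = 38.2200

38.2200 mm/s


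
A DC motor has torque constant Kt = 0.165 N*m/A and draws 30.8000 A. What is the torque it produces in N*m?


tau = Kt * I = 0.165*30.8000 = 5.0820

5.0820 N*m


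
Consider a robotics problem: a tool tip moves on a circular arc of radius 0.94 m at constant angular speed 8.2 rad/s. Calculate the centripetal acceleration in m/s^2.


a_c = omega^2 * r = 8.2^2 * 0.94 = 63.2056

63.2056 m/s^2


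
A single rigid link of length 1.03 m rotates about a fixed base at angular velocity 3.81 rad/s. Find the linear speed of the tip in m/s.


v = L*omega = 1.03 * 3.81 = 3.9243

3.9243 m/s


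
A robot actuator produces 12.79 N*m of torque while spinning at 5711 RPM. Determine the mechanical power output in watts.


omega = 5711 * 2*pi/60 = 598.054521 rad/s
P = tau * omega = 12.79 * 598.054521 = 7649.1173

7649.1173 W


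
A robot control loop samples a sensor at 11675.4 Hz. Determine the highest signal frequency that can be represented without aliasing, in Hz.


f_max = f_s/2 = 11675.4/2 = 5837.7000

5837.7000 Hz


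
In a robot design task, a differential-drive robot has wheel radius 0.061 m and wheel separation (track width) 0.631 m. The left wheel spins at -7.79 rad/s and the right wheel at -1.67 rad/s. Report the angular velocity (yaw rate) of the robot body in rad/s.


omega = r*(wR - wL)/L = 0.061*(-1.67 - (-7.79))/0.631 = 0.5916

0.5916 rad/s


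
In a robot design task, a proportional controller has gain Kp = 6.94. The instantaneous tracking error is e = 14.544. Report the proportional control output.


u_P = Kp * e = 6.94 * 14.544 = 100.9354

100.9354


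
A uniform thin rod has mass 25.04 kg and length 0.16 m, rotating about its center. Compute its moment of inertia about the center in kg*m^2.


I = (1/12)*m*L^2 = (1/12)*25.04*0.16^2 = 0.0534

0.0534 kg*m^2


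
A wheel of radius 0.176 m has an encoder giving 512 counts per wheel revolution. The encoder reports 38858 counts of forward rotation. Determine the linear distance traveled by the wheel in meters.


revs = 38858/512 = 75.894531
d = revs * 2*pi*r = 75.894531 * 2*pi*0.176 = 83.9273

83.9273 m


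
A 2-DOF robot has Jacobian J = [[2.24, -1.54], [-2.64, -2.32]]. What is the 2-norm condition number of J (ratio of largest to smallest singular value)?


JJ^T eigenvalues: trace(JJ^T) = 19.7412, det(JJ^T) = det(J)^2 = 85.79205376
s_max^2 = (19.7412 + sqrt(46.54676240))/2 = 13.28185939
s_min^2 = (19.7412 - sqrt(46.54676240))/2 = 6.45934061
kappa = s_max/s_min = sqrt(13.28185939/6.45934061) = 1.4340

1.4340


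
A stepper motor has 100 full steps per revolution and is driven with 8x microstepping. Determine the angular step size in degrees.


step = 360/(100*8) = 360/800 = 0.4500

0.4500 degrees


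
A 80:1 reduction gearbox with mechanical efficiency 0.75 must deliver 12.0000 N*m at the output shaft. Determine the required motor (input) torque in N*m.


tau_in = tau_out / (N * eta) = 12.0000 / (80 * 0.75) = 0.2000

0.2000 N*m


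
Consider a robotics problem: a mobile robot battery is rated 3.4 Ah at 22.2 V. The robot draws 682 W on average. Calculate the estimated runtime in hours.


E = 3.4*22.2 = 75.4800 Wh
t = E/P = 75.4800/682 = 0.1107

0.1107 hours


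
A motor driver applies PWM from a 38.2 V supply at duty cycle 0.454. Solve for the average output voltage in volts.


V_avg = V_supply * D = 38.2*0.454 = 17.3428

17.3428 V


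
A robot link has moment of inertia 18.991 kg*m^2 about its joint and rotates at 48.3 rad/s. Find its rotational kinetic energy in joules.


KE = (1/2)*I*omega^2 = 0.5*18.991*48.3^2 = 22151.9570

22151.9570 J


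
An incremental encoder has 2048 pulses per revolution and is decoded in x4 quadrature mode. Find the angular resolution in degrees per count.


resolution = 360 / (PPR * 4) = 360 / 8192 = 0.0439

0.0439 degrees


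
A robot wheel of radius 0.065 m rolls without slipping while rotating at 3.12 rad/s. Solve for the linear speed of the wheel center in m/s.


v = omega * r = 3.12 * 0.065 = 0.2028

0.2028 m/s


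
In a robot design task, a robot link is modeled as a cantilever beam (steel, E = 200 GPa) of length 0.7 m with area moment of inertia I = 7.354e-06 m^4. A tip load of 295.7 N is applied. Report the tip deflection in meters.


delta = F*L^3/(3*E*I) = 295.7*0.7^3/(3*2.000e+11*7.354e-06)
      = 101.4251/4412400 = 2.2986e-05

2.2986e-05 m


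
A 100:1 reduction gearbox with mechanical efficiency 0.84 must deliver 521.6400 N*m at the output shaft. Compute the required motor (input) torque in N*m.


tau_in = tau_out / (N * eta) = 521.6400 / (100 * 0.84) = 6.2100

6.2100 N*m


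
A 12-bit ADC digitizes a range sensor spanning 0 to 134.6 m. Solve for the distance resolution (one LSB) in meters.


res = range / 2^n = 134.6/2^12 = 134.6/4096 = 0.0329

0.0329 m


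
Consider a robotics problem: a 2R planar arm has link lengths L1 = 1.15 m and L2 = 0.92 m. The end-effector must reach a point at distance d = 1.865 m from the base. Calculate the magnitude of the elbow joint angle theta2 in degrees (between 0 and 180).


cos(th2) = (d^2 - L1^2 - L2^2)/(2*L1*L2) = (1.865^2 - 1.15^2 - 0.92^2)/(2*1.15*0.92) = 0.61877363
th2 = acos(0.61877363) = 51.7734 deg

51.7734 degrees


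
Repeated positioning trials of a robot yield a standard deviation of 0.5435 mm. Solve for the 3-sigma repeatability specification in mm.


repeatability = 3*sigma = 3*0.5435 = 1.6305

1.6305 mm


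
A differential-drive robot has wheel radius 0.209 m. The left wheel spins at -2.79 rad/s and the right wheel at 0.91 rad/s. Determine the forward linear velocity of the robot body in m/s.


v = r*(wR + wL)/2 = 0.209*(0.91 + -2.79)/2 = -0.1965

-0.1965 m/s


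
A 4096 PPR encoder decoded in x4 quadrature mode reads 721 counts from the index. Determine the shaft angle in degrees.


angle = counts * 360 / (PPR*4) = 721 * 360 / 16384 = 15.8423

15.8423 degrees


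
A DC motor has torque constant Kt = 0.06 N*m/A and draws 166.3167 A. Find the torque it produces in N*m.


tau = Kt * I = 0.06*166.3167 = 9.9790

9.9790 N*m


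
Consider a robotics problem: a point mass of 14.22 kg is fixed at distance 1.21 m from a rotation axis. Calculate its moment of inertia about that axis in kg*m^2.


I = m*r^2 = 14.22*1.21^2 = 20.8195

20.8195 kg*m^2


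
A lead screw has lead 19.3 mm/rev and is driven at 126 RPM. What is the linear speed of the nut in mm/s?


v = lead * (RPM/60) = 19.3*126/60 = 40.5300

40.5300 mm/s


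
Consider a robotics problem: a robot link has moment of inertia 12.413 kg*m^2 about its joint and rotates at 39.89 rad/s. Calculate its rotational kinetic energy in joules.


KE = (1/2)*I*omega^2 = 0.5*12.413*39.89^2 = 9875.8579

9875.8579 J


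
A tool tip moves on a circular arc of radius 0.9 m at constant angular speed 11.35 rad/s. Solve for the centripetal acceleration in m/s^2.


a_c = omega^2 * r = 11.35^2 * 0.9 = 115.9402

115.9402 m/s^2


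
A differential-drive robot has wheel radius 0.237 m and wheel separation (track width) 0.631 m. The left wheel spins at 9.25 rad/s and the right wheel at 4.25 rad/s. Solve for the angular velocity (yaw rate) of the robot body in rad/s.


omega = r*(wR - wL)/L = 0.237*(4.25 - (9.25))/0.631 = -1.8780

-1.8780 rad/s


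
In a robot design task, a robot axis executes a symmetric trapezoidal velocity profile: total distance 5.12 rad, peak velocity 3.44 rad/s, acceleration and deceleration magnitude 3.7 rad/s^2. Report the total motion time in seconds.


t_acc = v/a = 3.44/3.7 = 0.929730 s
d_acc = v^2/(2a) = 1.599135 rad (each ramp)
d_cruise = 5.12 - 2*1.599135 = 1.921730 rad
t_cruise = 1.921730/3.44 = 0.558642 s
t_total = 2*0.929730 + 0.558642 = 2.4181

2.4181 s


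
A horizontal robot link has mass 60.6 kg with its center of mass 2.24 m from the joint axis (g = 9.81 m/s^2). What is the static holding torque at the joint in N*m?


tau = m*g*L = 60.6 * 9.81 * 2.24 = 1331.6486

1331.6486 N*m


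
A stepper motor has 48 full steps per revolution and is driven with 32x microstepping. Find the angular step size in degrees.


step = 360/(48*32) = 360/1536 = 0.2344

0.2344 degrees


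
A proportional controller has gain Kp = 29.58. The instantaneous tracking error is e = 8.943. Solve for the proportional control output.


u_P = Kp * e = 29.58 * 8.943 = 264.5339

264.5339


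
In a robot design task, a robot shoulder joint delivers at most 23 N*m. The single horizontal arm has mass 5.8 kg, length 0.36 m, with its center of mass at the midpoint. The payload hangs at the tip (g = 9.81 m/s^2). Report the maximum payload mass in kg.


tau_arm = m_arm*g*(L/2) = 5.8*9.81*0.36/2 = 10.2416 N*m
tau_payload = tau_max - tau_arm = 23 - 10.2416 = 12.7584
m_payload = tau_payload / (g*L) = 12.7584 / (9.81*0.36) = 3.6126

3.6126 kg


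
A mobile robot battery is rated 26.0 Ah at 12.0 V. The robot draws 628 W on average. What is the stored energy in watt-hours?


E = capacity * V = 26.0*12.0 = 312.0000

312.0000 Wh


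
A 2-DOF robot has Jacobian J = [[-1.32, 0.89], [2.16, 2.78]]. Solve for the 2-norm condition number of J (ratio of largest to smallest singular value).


JJ^T eigenvalues: trace(JJ^T) = 14.9285, det(JJ^T) = det(J)^2 = 31.27046400
s_max^2 = (14.9285 + sqrt(97.77825625))/2 = 12.40839442
s_min^2 = (14.9285 - sqrt(97.77825625))/2 = 2.52010558
kappa = s_max/s_min = sqrt(12.40839442/2.52010558) = 2.2190

2.2190


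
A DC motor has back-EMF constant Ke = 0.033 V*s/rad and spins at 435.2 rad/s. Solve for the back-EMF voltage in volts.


V_emf = Ke * omega = 0.033*435.2 = 14.3616

14.3616 V


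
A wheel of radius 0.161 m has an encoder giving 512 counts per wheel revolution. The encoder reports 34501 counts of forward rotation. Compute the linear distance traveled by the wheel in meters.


revs = 34501/512 = 67.384766
d = revs * 2*pi*r = 67.384766 * 2*pi*0.161 = 68.1659

68.1659 m


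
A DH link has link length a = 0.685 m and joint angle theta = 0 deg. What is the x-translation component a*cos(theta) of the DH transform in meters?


a*cos(theta) = 0.685*cos(0 deg) = 0.6850

0.6850 m


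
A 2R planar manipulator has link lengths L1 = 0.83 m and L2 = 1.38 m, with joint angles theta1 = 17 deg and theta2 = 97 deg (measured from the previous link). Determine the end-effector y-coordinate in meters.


y = L1*sin(th1) + L2*sin(th1+th2) = 0.83*sin(17 deg) + 1.38*sin(114 deg) = 1.5034

1.5034 m


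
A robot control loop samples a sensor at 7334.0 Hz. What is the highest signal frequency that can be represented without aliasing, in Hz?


f_max = f_s/2 = 7334.0/2 = 3667.0000

3667.0000 Hz


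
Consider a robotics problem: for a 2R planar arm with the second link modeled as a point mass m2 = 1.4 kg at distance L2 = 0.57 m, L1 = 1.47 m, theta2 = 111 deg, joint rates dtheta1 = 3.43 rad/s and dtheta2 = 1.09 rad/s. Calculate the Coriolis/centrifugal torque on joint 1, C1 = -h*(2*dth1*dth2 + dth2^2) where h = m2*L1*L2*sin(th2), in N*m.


h = m2*L1*L2*sin(th2) = 1.4*1.47*0.57*sin(111 deg) = 1.095146
C1 = -h*(2*3.43*1.09 + 1.09^2) = -1.095146*8.6655 = -9.4900

-9.4900 N*m


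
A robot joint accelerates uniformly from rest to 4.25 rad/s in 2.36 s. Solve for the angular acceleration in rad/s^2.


alpha = delta_omega / t = 4.25 / 2.36 = 1.8008

1.8008 rad/s^2


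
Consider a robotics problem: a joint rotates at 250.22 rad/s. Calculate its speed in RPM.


RPM = 250.22 * 60/(2*pi) = 2389.4250

2389.4250 RPM


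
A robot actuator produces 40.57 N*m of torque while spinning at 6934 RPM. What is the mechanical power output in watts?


omega = 6934 * 2*pi/60 = 726.126782 rad/s
P = tau * omega = 40.57 * 726.126782 = 29458.9635

29458.9635 W


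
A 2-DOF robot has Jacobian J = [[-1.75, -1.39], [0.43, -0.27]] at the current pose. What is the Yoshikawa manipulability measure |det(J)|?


det(J) = -1.75*-0.27 - (-1.39)*(0.43) = 1.0702
|det(J)| = 1.0702

1.0702


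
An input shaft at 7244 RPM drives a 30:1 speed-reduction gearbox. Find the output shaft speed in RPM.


omega_out = omega_in / N = 7244 / 30 = 241.4667

241.4667 RPM


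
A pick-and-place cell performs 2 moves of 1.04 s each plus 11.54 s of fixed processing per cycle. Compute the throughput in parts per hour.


T_cycle = 2*1.04 + 11.54 = 13.6200 s
rate = 3600/T = 264.3172

264.3172 parts/hour


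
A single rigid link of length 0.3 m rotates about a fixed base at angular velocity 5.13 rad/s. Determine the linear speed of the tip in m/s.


v = L*omega = 0.3 * 5.13 = 1.5390

1.5390 m/s


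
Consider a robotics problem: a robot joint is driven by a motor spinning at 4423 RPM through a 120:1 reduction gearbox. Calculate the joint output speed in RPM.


omega_joint = omega_motor / N = 4423 / 120 = 36.8583

36.8583 RPM


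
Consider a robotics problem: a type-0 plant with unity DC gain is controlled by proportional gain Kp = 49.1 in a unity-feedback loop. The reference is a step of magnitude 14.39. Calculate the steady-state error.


e_ss = R/(1 + Kp) = 14.39/(1 + 49.1) = 14.39/50.1000 = 0.2872

0.2872


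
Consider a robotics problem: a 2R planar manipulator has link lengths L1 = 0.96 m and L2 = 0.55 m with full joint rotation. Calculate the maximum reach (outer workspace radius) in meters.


r_max = L1 + L2 = 0.96 + 0.55 = 1.5100

1.5100 m


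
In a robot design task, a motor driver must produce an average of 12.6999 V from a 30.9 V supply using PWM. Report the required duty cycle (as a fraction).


D = V_avg/V_supply = 12.6999/30.9 = 0.4110

0.4110


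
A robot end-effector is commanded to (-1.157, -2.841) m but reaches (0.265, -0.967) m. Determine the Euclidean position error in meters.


dx = 0.265 - (-1.157) = 1.4220, dy = -0.967 - (-2.841) = 1.8740
err = sqrt(2.022084 + 3.511876) = 2.3524

2.3524 m


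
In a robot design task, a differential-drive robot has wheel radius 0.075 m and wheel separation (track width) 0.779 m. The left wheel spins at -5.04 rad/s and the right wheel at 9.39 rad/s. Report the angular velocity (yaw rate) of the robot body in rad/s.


omega = r*(wR - wL)/L = 0.075*(9.39 - (-5.04))/0.779 = 1.3893

1.3893 rad/s


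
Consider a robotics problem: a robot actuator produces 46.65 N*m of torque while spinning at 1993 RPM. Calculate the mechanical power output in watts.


omega = 1993 * 2*pi/60 = 208.706472 rad/s
P = tau * omega = 46.65 * 208.706472 = 9736.1569

9736.1569 W


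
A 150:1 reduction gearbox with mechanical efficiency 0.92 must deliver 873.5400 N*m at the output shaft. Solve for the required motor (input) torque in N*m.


tau_in = tau_out / (N * eta) = 873.5400 / (150 * 0.92) = 6.3300

6.3300 N*m


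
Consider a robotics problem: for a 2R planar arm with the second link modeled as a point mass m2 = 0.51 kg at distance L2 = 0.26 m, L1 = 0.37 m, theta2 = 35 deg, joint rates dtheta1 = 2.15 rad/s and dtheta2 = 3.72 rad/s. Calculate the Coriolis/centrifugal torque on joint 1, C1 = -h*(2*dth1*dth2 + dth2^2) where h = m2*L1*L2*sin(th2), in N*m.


h = m2*L1*L2*sin(th2) = 0.51*0.37*0.26*sin(35 deg) = 0.028141
C1 = -h*(2*2.15*3.72 + 3.72^2) = -0.028141*29.8344 = -0.8396

-0.8396 N*m


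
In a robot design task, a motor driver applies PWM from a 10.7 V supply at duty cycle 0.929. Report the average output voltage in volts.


V_avg = V_supply * D = 10.7*0.929 = 9.9403

9.9403 V


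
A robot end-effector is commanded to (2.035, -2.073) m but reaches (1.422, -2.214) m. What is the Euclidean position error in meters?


dx = 1.422 - (2.035) = -0.6130, dy = -2.214 - (-2.073) = -0.1410
err = sqrt(0.375769 + 0.019881) = 0.6290

0.6290 m


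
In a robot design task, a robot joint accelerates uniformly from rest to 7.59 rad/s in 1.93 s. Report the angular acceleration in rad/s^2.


alpha = delta_omega / t = 7.59 / 1.93 = 3.9326

3.9326 rad/s^2


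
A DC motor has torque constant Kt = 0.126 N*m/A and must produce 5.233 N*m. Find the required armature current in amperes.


I = tau / Kt = 5.233/0.126 = 41.5317

41.5317 A


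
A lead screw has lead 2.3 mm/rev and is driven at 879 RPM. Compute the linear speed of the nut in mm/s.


v = lead * (RPM/60) = 2.3*879/60 = 33.6950

33.6950 mm/s


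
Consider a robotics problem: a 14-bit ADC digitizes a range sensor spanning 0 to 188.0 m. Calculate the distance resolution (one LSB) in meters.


res = range / 2^n = 188.0/2^14 = 188.0/16384 = 0.0115

0.0115 m


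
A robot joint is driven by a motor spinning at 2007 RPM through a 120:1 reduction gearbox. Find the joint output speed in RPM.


omega_joint = omega_motor / N = 2007 / 120 = 16.7250

16.7250 RPM


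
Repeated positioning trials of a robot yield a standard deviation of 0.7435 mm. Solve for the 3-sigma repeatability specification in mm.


repeatability = 3*sigma = 3*0.7435 = 2.2305

2.2305 mm


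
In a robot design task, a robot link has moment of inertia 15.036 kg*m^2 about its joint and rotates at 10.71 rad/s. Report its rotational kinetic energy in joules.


KE = (1/2)*I*omega^2 = 0.5*15.036*10.71^2 = 862.3454

862.3454 J


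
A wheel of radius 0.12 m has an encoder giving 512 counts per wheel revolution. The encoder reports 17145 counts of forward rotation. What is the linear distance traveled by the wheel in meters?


revs = 17145/512 = 33.486328
d = revs * 2*pi*r = 33.486328 * 2*pi*0.12 = 25.2481

25.2481 m


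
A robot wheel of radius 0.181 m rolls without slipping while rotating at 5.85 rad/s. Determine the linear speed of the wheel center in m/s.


v = omega * r = 5.85 * 0.181 = 1.0588

1.0588 m/s


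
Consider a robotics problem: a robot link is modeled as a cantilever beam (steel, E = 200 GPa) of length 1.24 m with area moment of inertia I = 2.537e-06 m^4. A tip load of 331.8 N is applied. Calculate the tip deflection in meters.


delta = F*L^3/(3*E*I) = 331.8*1.24^3/(3*2.000e+11*2.537e-06)
      = 632.6178432/1522200 = 4.1559e-04

4.1559e-04 m


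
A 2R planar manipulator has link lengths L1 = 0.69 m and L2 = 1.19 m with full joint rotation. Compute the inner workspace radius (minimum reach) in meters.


r_min = |L1 - L2| = |0.69 - 1.19| = 0.5000

0.5000 m


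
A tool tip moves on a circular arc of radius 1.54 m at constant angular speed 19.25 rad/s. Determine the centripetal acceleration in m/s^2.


a_c = omega^2 * r = 19.25^2 * 1.54 = 570.6662

570.6662 m/s^2


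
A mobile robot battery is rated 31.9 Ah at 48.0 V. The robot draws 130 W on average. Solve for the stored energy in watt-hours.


E = capacity * V = 31.9*48.0 = 1531.2000

1531.2000 Wh


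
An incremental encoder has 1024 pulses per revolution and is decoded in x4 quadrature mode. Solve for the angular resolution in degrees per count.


resolution = 360 / (PPR * 4) = 360 / 4096 = 0.0879

0.0879 degrees


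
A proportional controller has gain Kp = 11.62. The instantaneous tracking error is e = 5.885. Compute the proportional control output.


u_P = Kp * e = 11.62 * 5.885 = 68.3837

68.3837


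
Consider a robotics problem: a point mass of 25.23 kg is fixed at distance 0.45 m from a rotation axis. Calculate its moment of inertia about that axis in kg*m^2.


I = m*r^2 = 25.23*0.45^2 = 5.1091

5.1091 kg*m^2


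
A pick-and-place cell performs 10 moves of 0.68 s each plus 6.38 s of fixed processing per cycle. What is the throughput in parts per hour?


T_cycle = 10*0.68 + 6.38 = 13.1800 s
rate = 3600/T = 273.1411

273.1411 parts/hour


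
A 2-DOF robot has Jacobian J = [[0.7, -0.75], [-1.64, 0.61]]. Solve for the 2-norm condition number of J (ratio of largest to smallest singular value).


JJ^T eigenvalues: trace(JJ^T) = 4.1142, det(JJ^T) = det(J)^2 = 0.64480900
s_max^2 = (4.1142 + sqrt(14.34740564))/2 = 3.95099847
s_min^2 = (4.1142 - sqrt(14.34740564))/2 = 0.16320153
kappa = s_max/s_min = sqrt(3.95099847/0.16320153) = 4.9203

4.9203


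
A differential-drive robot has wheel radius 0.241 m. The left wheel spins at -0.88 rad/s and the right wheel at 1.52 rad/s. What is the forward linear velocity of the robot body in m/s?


v = r*(wR + wL)/2 = 0.241*(1.52 + -0.88)/2 = 0.0771

0.0771 m/s


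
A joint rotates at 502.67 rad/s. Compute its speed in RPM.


RPM = 502.67 * 60/(2*pi) = 4800.1449

4800.1449 RPM


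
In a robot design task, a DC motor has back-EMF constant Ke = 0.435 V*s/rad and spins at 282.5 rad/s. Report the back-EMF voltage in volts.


V_emf = Ke * omega = 0.435*282.5 = 122.8875

122.8875 V


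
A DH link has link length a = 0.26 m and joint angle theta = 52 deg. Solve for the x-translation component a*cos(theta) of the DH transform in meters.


a*cos(theta) = 0.26*cos(52 deg) = 0.1601

0.1601 m


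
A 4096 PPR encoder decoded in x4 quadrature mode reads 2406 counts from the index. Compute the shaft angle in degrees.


angle = counts * 360 / (PPR*4) = 2406 * 360 / 16384 = 52.8662

52.8662 degrees


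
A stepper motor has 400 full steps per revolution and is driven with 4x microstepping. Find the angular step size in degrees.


step = 360/(400*4) = 360/1600 = 0.2250

0.2250 degrees


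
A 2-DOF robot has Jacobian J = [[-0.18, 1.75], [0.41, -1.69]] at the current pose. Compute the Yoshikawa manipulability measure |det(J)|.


det(J) = -0.18*-1.69 - (1.75)*(0.41) = -0.4133
|det(J)| = 0.4133

0.4133


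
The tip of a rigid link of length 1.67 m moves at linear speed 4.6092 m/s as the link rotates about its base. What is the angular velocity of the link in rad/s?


omega = v / L = 4.6092 / 1.67 = 2.7600

2.7600 rad/s


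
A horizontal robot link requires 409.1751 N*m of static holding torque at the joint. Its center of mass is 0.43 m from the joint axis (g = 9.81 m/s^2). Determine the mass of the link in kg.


m = tau / (g*L) = 409.1751 / (9.81 * 0.43) = 97.0000

97.0000 kg


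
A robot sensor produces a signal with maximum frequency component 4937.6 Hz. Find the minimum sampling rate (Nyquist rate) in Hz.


f_s,min = 2*f_max = 2*4937.6 = 9875.2000

9875.2000 Hz


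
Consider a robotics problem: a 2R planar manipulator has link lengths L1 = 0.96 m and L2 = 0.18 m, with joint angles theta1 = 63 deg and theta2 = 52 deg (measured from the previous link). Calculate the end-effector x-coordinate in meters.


x = L1*cos(th1) + L2*cos(th1+th2) = 0.96*cos(63 deg) + 0.18*cos(115 deg) = 0.3598

0.3598 m


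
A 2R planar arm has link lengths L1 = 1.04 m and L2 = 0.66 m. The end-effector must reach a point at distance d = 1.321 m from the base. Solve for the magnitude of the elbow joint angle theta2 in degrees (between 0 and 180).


cos(th2) = (d^2 - L1^2 - L2^2)/(2*L1*L2) = (1.321^2 - 1.04^2 - 0.66^2)/(2*1.04*0.66) = 0.16596809
th2 = acos(0.16596809) = 80.4465 deg

80.4465 degrees


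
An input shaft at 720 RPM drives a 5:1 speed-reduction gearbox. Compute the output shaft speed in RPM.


omega_out = omega_in / N = 720 / 5 = 144.0000

144.0000 RPM


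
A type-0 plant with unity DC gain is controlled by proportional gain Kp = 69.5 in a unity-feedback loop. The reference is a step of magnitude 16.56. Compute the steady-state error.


e_ss = R/(1 + Kp) = 16.56/(1 + 69.5) = 16.56/70.5000 = 0.2349

0.2349
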